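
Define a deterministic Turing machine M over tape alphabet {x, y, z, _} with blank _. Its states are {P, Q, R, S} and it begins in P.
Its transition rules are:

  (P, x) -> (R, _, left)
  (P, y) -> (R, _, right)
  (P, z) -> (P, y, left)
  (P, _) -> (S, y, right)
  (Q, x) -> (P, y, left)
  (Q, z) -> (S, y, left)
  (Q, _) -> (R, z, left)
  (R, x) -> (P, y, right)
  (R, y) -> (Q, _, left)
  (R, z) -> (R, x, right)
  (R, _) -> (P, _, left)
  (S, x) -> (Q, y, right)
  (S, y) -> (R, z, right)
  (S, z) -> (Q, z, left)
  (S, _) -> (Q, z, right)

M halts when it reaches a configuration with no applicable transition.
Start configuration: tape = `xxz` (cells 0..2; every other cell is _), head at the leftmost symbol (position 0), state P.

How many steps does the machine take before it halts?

29

state=P head=0 tape=_____[x]xz   (P,x)→(R,_,left)
state=R head=-1 tape=____[_]_xz   (R,_)→(P,_,left)
state=P head=-2 tape=___[_]__xz   (P,_)→(S,y,right)
state=S head=-1 tape=___y[_]_xz   (S,_)→(Q,z,right)
state=Q head=0 tape=___yz[_]xz   (Q,_)→(R,z,left)
state=R head=-1 tape=___y[z]zxz   (R,z)→(R,x,right)
state=R head=0 tape=___yx[z]xz   (R,z)→(R,x,right)
state=R head=1 tape=___yxx[x]z   (R,x)→(P,y,right)
state=P head=2 tape=___yxxy[z]   (P,z)→(P,y,left)
state=P head=1 tape=___yxx[y]y   (P,y)→(R,_,right)
state=R head=2 tape=___yxx_[y]   (R,y)→(Q,_,left)
state=Q head=1 tape=___yxx[_]_   (Q,_)→(R,z,left)
state=R head=0 tape=___yx[x]z_   (R,x)→(P,y,right)
state=P head=1 tape=___yxy[z]_   (P,z)→(P,y,left)
state=P head=0 tape=___yx[y]y_   (P,y)→(R,_,right)
state=R head=1 tape=___yx_[y]_   (R,y)→(Q,_,left)
state=Q head=0 tape=___yx[_]__   (Q,_)→(R,z,left)
state=R head=-1 tape=___y[x]z__   (R,x)→(P,y,right)
state=P head=0 tape=___yy[z]__   (P,z)→(P,y,left)
state=P head=-1 tape=___y[y]y__   (P,y)→(R,_,right)
state=R head=0 tape=___y_[y]__   (R,y)→(Q,_,left)
state=Q head=-1 tape=___y[_]___   (Q,_)→(R,z,left)
state=R head=-2 tape=___[y]z___   (R,y)→(Q,_,left)
state=Q head=-3 tape=__[_]_z___   (Q,_)→(R,z,left)
state=R head=-4 tape=_[_]z_z___   (R,_)→(P,_,left)
state=P head=-5 tape=[_]_z_z___   (P,_)→(S,y,right)
state=S head=-4 tape=y[_]z_z___   (S,_)→(Q,z,right)
state=Q head=-3 tape=yz[z]_z___   (Q,z)→(S,y,left)
state=S head=-4 tape=y[z]y_z___   (S,z)→(Q,z,left)
state=Q head=-5 tape=[y]zy_z___
M halts after 29 transitions.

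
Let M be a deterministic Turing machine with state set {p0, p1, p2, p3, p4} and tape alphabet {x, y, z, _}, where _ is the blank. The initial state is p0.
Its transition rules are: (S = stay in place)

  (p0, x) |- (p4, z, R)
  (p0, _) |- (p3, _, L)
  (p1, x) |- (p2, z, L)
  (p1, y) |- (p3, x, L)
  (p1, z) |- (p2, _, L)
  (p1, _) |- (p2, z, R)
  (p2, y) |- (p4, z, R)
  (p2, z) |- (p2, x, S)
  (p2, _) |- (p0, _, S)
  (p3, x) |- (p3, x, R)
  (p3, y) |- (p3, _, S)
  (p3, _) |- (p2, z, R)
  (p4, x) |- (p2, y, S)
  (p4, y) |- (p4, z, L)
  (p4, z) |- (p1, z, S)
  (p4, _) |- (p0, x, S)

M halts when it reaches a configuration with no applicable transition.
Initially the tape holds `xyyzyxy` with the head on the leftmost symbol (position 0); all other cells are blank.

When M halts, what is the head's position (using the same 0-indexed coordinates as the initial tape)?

-2

p0 | __[x]yyzyxy   read x → write z, move R, go to p4
p4 | __z[y]yzyxy   read y → write z, move L, go to p4
p4 | __[z]zyzyxy   read z → write z, move S, go to p1
p1 | __[z]zyzyxy   read z → write _, move L, go to p2
p2 | _[_]_zyzyxy   read _ → write _, move S, go to p0
p0 | _[_]_zyzyxy   read _ → write _, move L, go to p3
p3 | [_]__zyzyxy   read _ → write z, move R, go to p2
p2 | z[_]_zyzyxy   read _ → write _, move S, go to p0
p0 | z[_]_zyzyxy   read _ → write _, move L, go to p3
p3 | [z]__zyzyxy
At halt the head is at cell -2.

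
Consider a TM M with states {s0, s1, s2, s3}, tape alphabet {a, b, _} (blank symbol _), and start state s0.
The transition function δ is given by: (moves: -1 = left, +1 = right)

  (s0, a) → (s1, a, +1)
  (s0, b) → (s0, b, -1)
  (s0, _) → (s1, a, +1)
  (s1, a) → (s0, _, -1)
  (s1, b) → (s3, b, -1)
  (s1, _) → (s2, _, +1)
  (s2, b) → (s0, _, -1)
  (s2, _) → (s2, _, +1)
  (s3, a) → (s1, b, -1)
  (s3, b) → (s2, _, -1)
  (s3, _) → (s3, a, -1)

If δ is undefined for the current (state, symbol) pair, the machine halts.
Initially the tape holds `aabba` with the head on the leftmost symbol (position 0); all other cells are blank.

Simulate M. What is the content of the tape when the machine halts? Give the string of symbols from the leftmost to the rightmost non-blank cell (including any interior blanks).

aaa_a

s0 | [a]abba   read a → write a, move +1, go to s1
s1 | a[a]bba   read a → write _, move -1, go to s0
s0 | [a]_bba   read a → write a, move +1, go to s1
s1 | a[_]bba   read _ → write _, move +1, go to s2
s2 | a_[b]ba   read b → write _, move -1, go to s0
s0 | a[_]_ba   read _ → write a, move +1, go to s1
s1 | aa[_]ba   read _ → write _, move +1, go to s2
s2 | aa_[b]a   read b → write _, move -1, go to s0
s0 | aa[_]_a   read _ → write a, move +1, go to s1
s1 | aaa[_]a   read _ → write _, move +1, go to s2
s2 | aaa_[a]
The non-blank tape span at halt is aaa_a.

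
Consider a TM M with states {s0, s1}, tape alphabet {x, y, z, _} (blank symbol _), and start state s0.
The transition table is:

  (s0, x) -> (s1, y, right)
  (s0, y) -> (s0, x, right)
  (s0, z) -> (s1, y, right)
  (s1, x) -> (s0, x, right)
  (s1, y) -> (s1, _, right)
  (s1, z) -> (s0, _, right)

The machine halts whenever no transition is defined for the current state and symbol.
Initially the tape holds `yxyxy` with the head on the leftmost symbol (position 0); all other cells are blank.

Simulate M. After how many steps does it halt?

5

s0 | [y]xyxy_   read y → write x, move right, go to s0
s0 | x[x]yxy_   read x → write y, move right, go to s1
s1 | xy[y]xy_   read y → write _, move right, go to s1
s1 | xy_[x]y_   read x → write x, move right, go to s0
s0 | xy_x[y]_   read y → write x, move right, go to s0
s0 | xy_xx[_]
M halts after 5 transitions.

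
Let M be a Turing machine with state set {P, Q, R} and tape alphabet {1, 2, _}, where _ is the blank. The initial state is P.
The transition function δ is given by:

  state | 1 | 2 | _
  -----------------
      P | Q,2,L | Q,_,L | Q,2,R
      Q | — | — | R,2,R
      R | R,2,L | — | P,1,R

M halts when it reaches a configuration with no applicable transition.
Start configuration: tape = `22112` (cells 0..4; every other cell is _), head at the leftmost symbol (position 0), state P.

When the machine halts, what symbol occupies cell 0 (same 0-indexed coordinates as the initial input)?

1

P | _[2]2112   read 2 → write _, move L, go to Q
Q | [_]_2112   read _ → write 2, move R, go to R
R | 2[_]2112   read _ → write 1, move R, go to P
P | 21[2]112   read 2 → write _, move L, go to Q
Q | 2[1]_112
Cell 0 holds 1 when M halts.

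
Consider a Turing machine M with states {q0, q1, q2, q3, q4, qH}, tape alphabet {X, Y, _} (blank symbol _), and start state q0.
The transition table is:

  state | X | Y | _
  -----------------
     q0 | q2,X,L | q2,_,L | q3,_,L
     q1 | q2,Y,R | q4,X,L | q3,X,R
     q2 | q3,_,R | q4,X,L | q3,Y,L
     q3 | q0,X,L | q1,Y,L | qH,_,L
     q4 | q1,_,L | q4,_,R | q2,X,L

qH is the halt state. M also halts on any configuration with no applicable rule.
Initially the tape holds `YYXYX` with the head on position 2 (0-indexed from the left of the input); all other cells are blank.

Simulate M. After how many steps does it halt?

q0 | YY[X]YX   read X → write X, move L, go to q2
q2 | Y[Y]XYX   read Y → write X, move L, go to q4
q4 | [Y]XXYX   read Y → write _, move R, go to q4
q4 | _[X]XYX   read X → write _, move L, go to q1
q1 | [_]_XYX   read _ → write X, move R, go to q3
q3 | X[_]XYX   read _ → write _, move L, go to qH
qH | [X]_XYX
M halts after 6 transitions.

6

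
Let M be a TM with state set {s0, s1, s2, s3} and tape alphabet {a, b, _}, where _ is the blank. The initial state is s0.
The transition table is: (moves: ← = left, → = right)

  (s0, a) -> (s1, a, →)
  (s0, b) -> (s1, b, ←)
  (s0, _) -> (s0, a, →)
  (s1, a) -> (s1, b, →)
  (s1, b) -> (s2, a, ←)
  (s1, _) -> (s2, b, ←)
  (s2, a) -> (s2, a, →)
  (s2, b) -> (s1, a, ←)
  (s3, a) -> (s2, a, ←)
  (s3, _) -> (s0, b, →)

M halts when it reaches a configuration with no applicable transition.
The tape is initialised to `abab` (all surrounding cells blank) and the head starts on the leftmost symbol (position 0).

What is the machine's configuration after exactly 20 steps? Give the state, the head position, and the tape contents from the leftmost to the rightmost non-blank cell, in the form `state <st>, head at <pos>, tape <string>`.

s0 | [a]bab__   read a → write a, move →, go to s1
s1 | a[b]ab__   read b → write a, move ←, go to s2
s2 | [a]aab__   read a → write a, move →, go to s2
s2 | a[a]ab__   read a → write a, move →, go to s2
s2 | aa[a]b__   read a → write a, move →, go to s2
s2 | aaa[b]__   read b → write a, move ←, go to s1
s1 | aa[a]a__   read a → write b, move →, go to s1
s1 | aab[a]__   read a → write b, move →, go to s1
s1 | aabb[_]_   read _ → write b, move ←, go to s2
s2 | aab[b]b_   read b → write a, move ←, go to s1
s1 | aa[b]ab_   read b → write a, move ←, go to s2
s2 | a[a]aab_   read a → write a, move →, go to s2
s2 | aa[a]ab_   read a → write a, move →, go to s2
s2 | aaa[a]b_   read a → write a, move →, go to s2
s2 | aaaa[b]_   read b → write a, move ←, go to s1
s1 | aaa[a]a_   read a → write b, move →, go to s1
s1 | aaab[a]_   read a → write b, move →, go to s1
s1 | aaabb[_]   read _ → write b, move ←, go to s2
s2 | aaab[b]b   read b → write a, move ←, go to s1
s1 | aaa[b]ab   read b → write a, move ←, go to s2
s2 | aa[a]aab
After 20 steps: state s2, head at 2, tape aaaaab.

state s2, head at 2, tape aaaaab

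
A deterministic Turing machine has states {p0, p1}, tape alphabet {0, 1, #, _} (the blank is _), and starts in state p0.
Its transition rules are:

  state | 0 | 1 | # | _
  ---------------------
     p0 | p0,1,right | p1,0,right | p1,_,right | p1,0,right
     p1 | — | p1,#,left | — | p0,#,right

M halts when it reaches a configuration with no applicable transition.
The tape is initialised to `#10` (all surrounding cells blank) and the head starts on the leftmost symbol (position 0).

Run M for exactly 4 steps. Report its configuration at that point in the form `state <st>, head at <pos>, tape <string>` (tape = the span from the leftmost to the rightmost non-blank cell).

state p1, head at 2, tape #_0

p0 | [#]10   read # → write _, move right, go to p1
p1 | _[1]0   read 1 → write #, move left, go to p1
p1 | [_]#0   read _ → write #, move right, go to p0
p0 | #[#]0   read # → write _, move right, go to p1
p1 | #_[0]
After 4 steps: state p1, head at 2, tape #_0.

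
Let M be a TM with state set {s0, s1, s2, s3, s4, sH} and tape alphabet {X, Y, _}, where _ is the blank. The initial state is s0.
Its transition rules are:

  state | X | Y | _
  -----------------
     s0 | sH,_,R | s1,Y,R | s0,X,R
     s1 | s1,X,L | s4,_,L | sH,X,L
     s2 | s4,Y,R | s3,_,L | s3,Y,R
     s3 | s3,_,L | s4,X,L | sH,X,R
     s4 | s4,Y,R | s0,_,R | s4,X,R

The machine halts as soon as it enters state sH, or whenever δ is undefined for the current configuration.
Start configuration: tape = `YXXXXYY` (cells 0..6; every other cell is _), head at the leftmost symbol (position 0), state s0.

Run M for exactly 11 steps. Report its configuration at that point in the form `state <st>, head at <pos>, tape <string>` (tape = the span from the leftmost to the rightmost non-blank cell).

state s1, head at 7, tape XXYYYY_Y

s0 | _[Y]XXXXYY_   read Y → write Y, move R, go to s1
s1 | _Y[X]XXXYY_   read X → write X, move L, go to s1
s1 | _[Y]XXXXYY_   read Y → write _, move L, go to s4
s4 | [_]_XXXXYY_   read _ → write X, move R, go to s4
s4 | X[_]XXXXYY_   read _ → write X, move R, go to s4
s4 | XX[X]XXXYY_   read X → write Y, move R, go to s4
s4 | XXY[X]XXYY_   read X → write Y, move R, go to s4
s4 | XXYY[X]XYY_   read X → write Y, move R, go to s4
s4 | XXYYY[X]YY_   read X → write Y, move R, go to s4
s4 | XXYYYY[Y]Y_   read Y → write _, move R, go to s0
s0 | XXYYYY_[Y]_   read Y → write Y, move R, go to s1
s1 | XXYYYY_Y[_]
After 11 steps: state s1, head at 7, tape XXYYYY_Y.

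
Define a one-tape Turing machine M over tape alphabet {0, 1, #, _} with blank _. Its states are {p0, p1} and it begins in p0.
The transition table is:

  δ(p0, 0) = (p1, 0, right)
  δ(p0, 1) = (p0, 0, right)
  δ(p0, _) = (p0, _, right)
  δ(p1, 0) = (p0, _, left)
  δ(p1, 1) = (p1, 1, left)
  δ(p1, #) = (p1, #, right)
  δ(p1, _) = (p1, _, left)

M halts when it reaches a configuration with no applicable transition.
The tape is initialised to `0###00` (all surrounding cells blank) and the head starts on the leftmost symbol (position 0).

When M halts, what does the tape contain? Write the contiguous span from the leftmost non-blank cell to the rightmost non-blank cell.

state=p0 head=0 tape=[0]###00   (p0,0)→(p1,0,right)
state=p1 head=1 tape=0[#]##00   (p1,#)→(p1,#,right)
state=p1 head=2 tape=0#[#]#00   (p1,#)→(p1,#,right)
state=p1 head=3 tape=0##[#]00   (p1,#)→(p1,#,right)
state=p1 head=4 tape=0###[0]0   (p1,0)→(p0,_,left)
state=p0 head=3 tape=0##[#]_0
The non-blank tape span at halt is 0###_0.

0###_0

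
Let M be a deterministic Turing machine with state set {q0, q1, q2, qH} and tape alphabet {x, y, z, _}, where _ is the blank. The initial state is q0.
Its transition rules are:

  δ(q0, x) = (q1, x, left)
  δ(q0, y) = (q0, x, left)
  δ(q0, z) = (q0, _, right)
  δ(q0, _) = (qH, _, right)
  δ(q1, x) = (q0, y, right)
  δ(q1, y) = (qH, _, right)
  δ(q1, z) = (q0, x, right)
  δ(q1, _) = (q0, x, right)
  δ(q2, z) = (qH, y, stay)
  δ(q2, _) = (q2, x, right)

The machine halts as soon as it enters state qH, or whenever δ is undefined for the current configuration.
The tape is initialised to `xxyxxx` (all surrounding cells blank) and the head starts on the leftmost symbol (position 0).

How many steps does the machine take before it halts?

6

state=q0 head=0 tape=_[x]xyxxx   (q0,x)→(q1,x,left)
state=q1 head=-1 tape=[_]xxyxxx   (q1,_)→(q0,x,right)
state=q0 head=0 tape=x[x]xyxxx   (q0,x)→(q1,x,left)
state=q1 head=-1 tape=[x]xxyxxx   (q1,x)→(q0,y,right)
state=q0 head=0 tape=y[x]xyxxx   (q0,x)→(q1,x,left)
state=q1 head=-1 tape=[y]xxyxxx   (q1,y)→(qH,_,right)
state=qH head=0 tape=_[x]xyxxx
M halts after 6 transitions.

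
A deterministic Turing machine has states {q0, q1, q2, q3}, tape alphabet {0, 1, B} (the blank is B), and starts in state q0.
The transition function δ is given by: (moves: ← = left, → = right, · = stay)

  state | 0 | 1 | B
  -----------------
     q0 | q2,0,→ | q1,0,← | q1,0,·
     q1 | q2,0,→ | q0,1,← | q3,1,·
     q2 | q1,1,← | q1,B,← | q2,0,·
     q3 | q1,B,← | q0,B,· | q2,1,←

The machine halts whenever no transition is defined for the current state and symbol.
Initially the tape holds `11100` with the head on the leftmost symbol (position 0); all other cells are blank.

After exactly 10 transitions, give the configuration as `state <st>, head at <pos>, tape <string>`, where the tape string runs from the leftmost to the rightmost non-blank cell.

state=q0 head=0 tape=B[1]1100   (q0,1)→(q1,0,←)
state=q1 head=-1 tape=[B]01100   (q1,B)→(q3,1,·)
state=q3 head=-1 tape=[1]01100   (q3,1)→(q0,B,·)
state=q0 head=-1 tape=[B]01100   (q0,B)→(q1,0,·)
state=q1 head=-1 tape=[0]01100   (q1,0)→(q2,0,→)
state=q2 head=0 tape=0[0]1100   (q2,0)→(q1,1,←)
state=q1 head=-1 tape=[0]11100   (q1,0)→(q2,0,→)
state=q2 head=0 tape=0[1]1100   (q2,1)→(q1,B,←)
state=q1 head=-1 tape=[0]B1100   (q1,0)→(q2,0,→)
state=q2 head=0 tape=0[B]1100   (q2,B)→(q2,0,·)
state=q2 head=0 tape=0[0]1100
After 10 steps: state q2, head at 0, tape 001100.

state q2, head at 0, tape 001100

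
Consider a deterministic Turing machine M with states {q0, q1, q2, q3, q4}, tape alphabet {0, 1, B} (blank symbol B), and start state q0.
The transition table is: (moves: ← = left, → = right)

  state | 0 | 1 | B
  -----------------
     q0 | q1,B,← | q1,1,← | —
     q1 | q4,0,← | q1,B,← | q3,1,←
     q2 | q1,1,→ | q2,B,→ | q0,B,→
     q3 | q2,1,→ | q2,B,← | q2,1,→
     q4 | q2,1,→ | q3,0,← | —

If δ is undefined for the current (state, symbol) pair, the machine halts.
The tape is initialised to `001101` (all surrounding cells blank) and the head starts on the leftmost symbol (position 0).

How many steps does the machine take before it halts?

23

state=q0 head=0 tape=BB[0]01101   (q0,0)→(q1,B,←)
state=q1 head=-1 tape=B[B]B01101   (q1,B)→(q3,1,←)
state=q3 head=-2 tape=[B]1B01101   (q3,B)→(q2,1,→)
state=q2 head=-1 tape=1[1]B01101   (q2,1)→(q2,B,→)
state=q2 head=0 tape=1B[B]01101   (q2,B)→(q0,B,→)
state=q0 head=1 tape=1BB[0]1101   (q0,0)→(q1,B,←)
state=q1 head=0 tape=1B[B]B1101   (q1,B)→(q3,1,←)
state=q3 head=-1 tape=1[B]1B1101   (q3,B)→(q2,1,→)
state=q2 head=0 tape=11[1]B1101   (q2,1)→(q2,B,→)
state=q2 head=1 tape=11B[B]1101   (q2,B)→(q0,B,→)
state=q0 head=2 tape=11BB[1]101   (q0,1)→(q1,1,←)
state=q1 head=1 tape=11B[B]1101   (q1,B)→(q3,1,←)
state=q3 head=0 tape=11[B]11101   (q3,B)→(q2,1,→)
state=q2 head=1 tape=111[1]1101   (q2,1)→(q2,B,→)
state=q2 head=2 tape=111B[1]101   (q2,1)→(q2,B,→)
state=q2 head=3 tape=111BB[1]01   (q2,1)→(q2,B,→)
state=q2 head=4 tape=111BBB[0]1   (q2,0)→(q1,1,→)
state=q1 head=5 tape=111BBB1[1]   (q1,1)→(q1,B,←)
state=q1 head=4 tape=111BBB[1]B   (q1,1)→(q1,B,←)
state=q1 head=3 tape=111BB[B]BB   (q1,B)→(q3,1,←)
state=q3 head=2 tape=111B[B]1BB   (q3,B)→(q2,1,→)
state=q2 head=3 tape=111B1[1]BB   (q2,1)→(q2,B,→)
state=q2 head=4 tape=111B1B[B]B   (q2,B)→(q0,B,→)
state=q0 head=5 tape=111B1BB[B]
M halts after 23 transitions.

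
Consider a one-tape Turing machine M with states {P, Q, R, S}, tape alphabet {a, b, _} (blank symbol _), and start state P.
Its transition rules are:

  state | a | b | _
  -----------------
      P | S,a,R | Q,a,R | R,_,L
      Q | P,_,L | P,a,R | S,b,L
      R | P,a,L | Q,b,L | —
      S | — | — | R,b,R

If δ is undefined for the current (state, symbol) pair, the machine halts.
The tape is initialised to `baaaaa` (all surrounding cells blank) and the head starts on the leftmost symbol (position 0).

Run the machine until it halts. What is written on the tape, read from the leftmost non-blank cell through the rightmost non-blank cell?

aaaaab

P | [b]aaaaa_   read b → write a, move R, go to Q
Q | a[a]aaaa_   read a → write _, move L, go to P
P | [a]_aaaa_   read a → write a, move R, go to S
S | a[_]aaaa_   read _ → write b, move R, go to R
R | ab[a]aaa_   read a → write a, move L, go to P
P | a[b]aaaa_   read b → write a, move R, go to Q
Q | aa[a]aaa_   read a → write _, move L, go to P
P | a[a]_aaa_   read a → write a, move R, go to S
S | aa[_]aaa_   read _ → write b, move R, go to R
R | aab[a]aa_   read a → write a, move L, go to P
P | aa[b]aaa_   read b → write a, move R, go to Q
Q | aaa[a]aa_   read a → write _, move L, go to P
P | aa[a]_aa_   read a → write a, move R, go to S
S | aaa[_]aa_   read _ → write b, move R, go to R
R | aaab[a]a_   read a → write a, move L, go to P
P | aaa[b]aa_   read b → write a, move R, go to Q
Q | aaaa[a]a_   read a → write _, move L, go to P
P | aaa[a]_a_   read a → write a, move R, go to S
S | aaaa[_]a_   read _ → write b, move R, go to R
R | aaaab[a]_   read a → write a, move L, go to P
P | aaaa[b]a_   read b → write a, move R, go to Q
Q | aaaaa[a]_   read a → write _, move L, go to P
P | aaaa[a]__   read a → write a, move R, go to S
S | aaaaa[_]_   read _ → write b, move R, go to R
R | aaaaab[_]
The non-blank tape span at halt is aaaaab.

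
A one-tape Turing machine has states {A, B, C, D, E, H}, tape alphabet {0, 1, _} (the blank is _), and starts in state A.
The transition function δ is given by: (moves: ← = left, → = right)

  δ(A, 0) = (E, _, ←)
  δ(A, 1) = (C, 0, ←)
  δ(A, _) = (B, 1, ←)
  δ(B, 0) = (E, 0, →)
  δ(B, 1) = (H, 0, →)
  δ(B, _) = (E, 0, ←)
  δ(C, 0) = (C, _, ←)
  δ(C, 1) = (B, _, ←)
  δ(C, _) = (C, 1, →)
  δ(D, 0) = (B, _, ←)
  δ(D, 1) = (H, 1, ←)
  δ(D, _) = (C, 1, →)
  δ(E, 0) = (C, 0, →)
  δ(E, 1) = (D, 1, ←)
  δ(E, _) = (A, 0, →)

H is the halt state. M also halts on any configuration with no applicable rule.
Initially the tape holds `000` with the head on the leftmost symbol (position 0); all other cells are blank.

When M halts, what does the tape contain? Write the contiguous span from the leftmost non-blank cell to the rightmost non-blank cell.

A | ___[0]00   read 0 → write _, move ←, go to E
E | __[_]_00   read _ → write 0, move →, go to A
A | __0[_]00   read _ → write 1, move ←, go to B
B | __[0]100   read 0 → write 0, move →, go to E
E | __0[1]00   read 1 → write 1, move ←, go to D
D | __[0]100   read 0 → write _, move ←, go to B
B | _[_]_100   read _ → write 0, move ←, go to E
E | [_]0_100   read _ → write 0, move →, go to A
A | 0[0]_100   read 0 → write _, move ←, go to E
E | [0]__100   read 0 → write 0, move →, go to C
C | 0[_]_100   read _ → write 1, move →, go to C
C | 01[_]100   read _ → write 1, move →, go to C
C | 011[1]00   read 1 → write _, move ←, go to B
B | 01[1]_00   read 1 → write 0, move →, go to H
H | 010[_]00
The non-blank tape span at halt is 010_00.

010_00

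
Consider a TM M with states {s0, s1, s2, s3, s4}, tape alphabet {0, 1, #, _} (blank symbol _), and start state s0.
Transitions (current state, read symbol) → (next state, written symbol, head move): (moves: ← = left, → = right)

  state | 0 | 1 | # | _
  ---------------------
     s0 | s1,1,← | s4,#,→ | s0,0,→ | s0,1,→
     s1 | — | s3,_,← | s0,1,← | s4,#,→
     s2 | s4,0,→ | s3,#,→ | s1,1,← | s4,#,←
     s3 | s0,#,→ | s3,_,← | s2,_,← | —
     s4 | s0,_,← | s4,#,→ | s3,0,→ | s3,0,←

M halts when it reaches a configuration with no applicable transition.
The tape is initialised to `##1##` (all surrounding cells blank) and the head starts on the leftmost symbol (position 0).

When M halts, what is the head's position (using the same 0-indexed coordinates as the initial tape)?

2

s0 | [#]#1##_   read # → write 0, move →, go to s0
s0 | 0[#]1##_   read # → write 0, move →, go to s0
s0 | 00[1]##_   read 1 → write #, move →, go to s4
s4 | 00#[#]#_   read # → write 0, move →, go to s3
s3 | 00#0[#]_   read # → write _, move ←, go to s2
s2 | 00#[0]__   read 0 → write 0, move →, go to s4
s4 | 00#0[_]_   read _ → write 0, move ←, go to s3
s3 | 00#[0]0_   read 0 → write #, move →, go to s0
s0 | 00##[0]_   read 0 → write 1, move ←, go to s1
s1 | 00#[#]1_   read # → write 1, move ←, go to s0
s0 | 00[#]11_   read # → write 0, move →, go to s0
s0 | 000[1]1_   read 1 → write #, move →, go to s4
s4 | 000#[1]_   read 1 → write #, move →, go to s4
s4 | 000##[_]   read _ → write 0, move ←, go to s3
s3 | 000#[#]0   read # → write _, move ←, go to s2
s2 | 000[#]_0   read # → write 1, move ←, go to s1
s1 | 00[0]1_0
At halt the head is at cell 2.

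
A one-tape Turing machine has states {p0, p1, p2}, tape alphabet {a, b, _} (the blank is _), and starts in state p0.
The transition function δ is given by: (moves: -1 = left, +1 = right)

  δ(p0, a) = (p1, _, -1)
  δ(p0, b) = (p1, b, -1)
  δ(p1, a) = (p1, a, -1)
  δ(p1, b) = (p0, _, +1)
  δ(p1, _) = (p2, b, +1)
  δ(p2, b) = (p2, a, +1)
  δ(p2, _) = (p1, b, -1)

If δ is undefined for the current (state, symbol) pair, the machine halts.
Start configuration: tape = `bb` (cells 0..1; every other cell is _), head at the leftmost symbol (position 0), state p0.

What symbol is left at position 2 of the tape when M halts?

b

p0 | _[b]b_   read b → write b, move -1, go to p1
p1 | [_]bb_   read _ → write b, move +1, go to p2
p2 | b[b]b_   read b → write a, move +1, go to p2
p2 | ba[b]_   read b → write a, move +1, go to p2
p2 | baa[_]   read _ → write b, move -1, go to p1
p1 | ba[a]b   read a → write a, move -1, go to p1
p1 | b[a]ab   read a → write a, move -1, go to p1
p1 | [b]aab   read b → write _, move +1, go to p0
p0 | _[a]ab   read a → write _, move -1, go to p1
p1 | [_]_ab   read _ → write b, move +1, go to p2
p2 | b[_]ab   read _ → write b, move -1, go to p1
p1 | [b]bab   read b → write _, move +1, go to p0
p0 | _[b]ab   read b → write b, move -1, go to p1
p1 | [_]bab   read _ → write b, move +1, go to p2
p2 | b[b]ab   read b → write a, move +1, go to p2
p2 | ba[a]b
Cell 2 holds b when M halts.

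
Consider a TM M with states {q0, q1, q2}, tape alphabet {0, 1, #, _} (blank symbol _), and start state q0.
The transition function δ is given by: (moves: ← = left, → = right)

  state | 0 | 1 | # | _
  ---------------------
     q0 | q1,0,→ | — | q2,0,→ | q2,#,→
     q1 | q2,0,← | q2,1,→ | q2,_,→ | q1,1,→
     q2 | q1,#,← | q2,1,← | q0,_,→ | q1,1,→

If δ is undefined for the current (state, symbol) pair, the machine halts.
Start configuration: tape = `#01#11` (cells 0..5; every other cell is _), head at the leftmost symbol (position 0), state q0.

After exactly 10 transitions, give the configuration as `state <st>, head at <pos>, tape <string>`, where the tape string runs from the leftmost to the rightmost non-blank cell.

state q2, head at 0, tape 11##1#11

q0 | __[#]01#11   read # → write 0, move →, go to q2
q2 | __0[0]1#11   read 0 → write #, move ←, go to q1
q1 | __[0]#1#11   read 0 → write 0, move ←, go to q2
q2 | _[_]0#1#11   read _ → write 1, move →, go to q1
q1 | _1[0]#1#11   read 0 → write 0, move ←, go to q2
q2 | _[1]0#1#11   read 1 → write 1, move ←, go to q2
q2 | [_]10#1#11   read _ → write 1, move →, go to q1
q1 | 1[1]0#1#11   read 1 → write 1, move →, go to q2
q2 | 11[0]#1#11   read 0 → write #, move ←, go to q1
q1 | 1[1]##1#11   read 1 → write 1, move →, go to q2
q2 | 11[#]#1#11
After 10 steps: state q2, head at 0, tape 11##1#11.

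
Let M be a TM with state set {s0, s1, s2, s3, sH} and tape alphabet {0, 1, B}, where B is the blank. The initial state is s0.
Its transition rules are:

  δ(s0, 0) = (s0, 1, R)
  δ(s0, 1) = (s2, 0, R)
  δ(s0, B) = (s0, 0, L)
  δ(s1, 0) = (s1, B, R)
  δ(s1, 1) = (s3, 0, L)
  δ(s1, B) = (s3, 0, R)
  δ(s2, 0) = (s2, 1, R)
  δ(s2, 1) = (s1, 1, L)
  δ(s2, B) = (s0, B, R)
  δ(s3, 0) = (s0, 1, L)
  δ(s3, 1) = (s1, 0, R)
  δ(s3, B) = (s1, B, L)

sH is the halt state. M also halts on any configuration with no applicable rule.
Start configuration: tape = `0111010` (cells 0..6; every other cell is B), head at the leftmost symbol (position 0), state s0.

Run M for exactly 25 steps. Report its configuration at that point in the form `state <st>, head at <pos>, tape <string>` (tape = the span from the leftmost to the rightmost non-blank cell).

state s1, head at 3, tape 10BB1010

s0 | BB[0]111010   read 0 → write 1, move R, go to s0
s0 | BB1[1]11010   read 1 → write 0, move R, go to s2
s2 | BB10[1]1010   read 1 → write 1, move L, go to s1
s1 | BB1[0]11010   read 0 → write B, move R, go to s1
s1 | BB1B[1]1010   read 1 → write 0, move L, go to s3
s3 | BB1[B]01010   read B → write B, move L, go to s1
s1 | BB[1]B01010   read 1 → write 0, move L, go to s3
s3 | B[B]0B01010   read B → write B, move L, go to s1
s1 | [B]B0B01010   read B → write 0, move R, go to s3
s3 | 0[B]0B01010   read B → write B, move L, go to s1
s1 | [0]B0B01010   read 0 → write B, move R, go to s1
s1 | B[B]0B01010   read B → write 0, move R, go to s3
s3 | B0[0]B01010   read 0 → write 1, move L, go to s0
s0 | B[0]1B01010   read 0 → write 1, move R, go to s0
s0 | B1[1]B01010   read 1 → write 0, move R, go to s2
s2 | B10[B]01010   read B → write B, move R, go to s0
s0 | B10B[0]1010   read 0 → write 1, move R, go to s0
s0 | B10B1[1]010   read 1 → write 0, move R, go to s2
s2 | B10B10[0]10   read 0 → write 1, move R, go to s2
s2 | B10B101[1]0   read 1 → write 1, move L, go to s1
s1 | B10B10[1]10   read 1 → write 0, move L, go to s3
s3 | B10B1[0]010   read 0 → write 1, move L, go to s0
s0 | B10B[1]1010   read 1 → write 0, move R, go to s2
s2 | B10B0[1]010   read 1 → write 1, move L, go to s1
s1 | B10B[0]1010   read 0 → write B, move R, go to s1
s1 | B10BB[1]010
After 25 steps: state s1, head at 3, tape 10BB1010.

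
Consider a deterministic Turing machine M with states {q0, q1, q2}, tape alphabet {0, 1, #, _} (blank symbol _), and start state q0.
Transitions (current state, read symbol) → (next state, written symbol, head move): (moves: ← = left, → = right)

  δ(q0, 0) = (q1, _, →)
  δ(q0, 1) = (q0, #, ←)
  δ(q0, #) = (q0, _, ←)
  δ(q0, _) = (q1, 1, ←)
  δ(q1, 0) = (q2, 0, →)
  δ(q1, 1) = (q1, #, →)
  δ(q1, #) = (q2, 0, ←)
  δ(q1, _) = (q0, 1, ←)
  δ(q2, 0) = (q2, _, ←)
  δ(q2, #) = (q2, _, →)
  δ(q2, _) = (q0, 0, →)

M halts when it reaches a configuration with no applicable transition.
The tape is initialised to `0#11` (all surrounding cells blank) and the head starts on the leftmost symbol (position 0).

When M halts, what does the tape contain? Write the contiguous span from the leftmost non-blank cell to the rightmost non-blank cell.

01__1

state=q0 head=0 tape=[0]#11_   (q0,0)→(q1,_,→)
state=q1 head=1 tape=_[#]11_   (q1,#)→(q2,0,←)
state=q2 head=0 tape=[_]011_   (q2,_)→(q0,0,→)
state=q0 head=1 tape=0[0]11_   (q0,0)→(q1,_,→)
state=q1 head=2 tape=0_[1]1_   (q1,1)→(q1,#,→)
state=q1 head=3 tape=0_#[1]_   (q1,1)→(q1,#,→)
state=q1 head=4 tape=0_##[_]   (q1,_)→(q0,1,←)
state=q0 head=3 tape=0_#[#]1   (q0,#)→(q0,_,←)
state=q0 head=2 tape=0_[#]_1   (q0,#)→(q0,_,←)
state=q0 head=1 tape=0[_]__1   (q0,_)→(q1,1,←)
state=q1 head=0 tape=[0]1__1   (q1,0)→(q2,0,→)
state=q2 head=1 tape=0[1]__1
The non-blank tape span at halt is 01__1.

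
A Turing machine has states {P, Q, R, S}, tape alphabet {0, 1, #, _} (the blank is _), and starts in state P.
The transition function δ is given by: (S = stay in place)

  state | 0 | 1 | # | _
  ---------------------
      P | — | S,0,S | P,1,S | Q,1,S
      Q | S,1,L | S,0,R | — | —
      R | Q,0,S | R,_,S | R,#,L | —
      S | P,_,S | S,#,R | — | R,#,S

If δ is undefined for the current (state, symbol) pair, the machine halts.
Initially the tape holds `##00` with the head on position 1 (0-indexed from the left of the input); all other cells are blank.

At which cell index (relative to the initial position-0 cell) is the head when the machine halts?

state=P head=1 tape=#[#]00_   (P,#)→(P,1,S)
state=P head=1 tape=#[1]00_   (P,1)→(S,0,S)
state=S head=1 tape=#[0]00_   (S,0)→(P,_,S)
state=P head=1 tape=#[_]00_   (P,_)→(Q,1,S)
state=Q head=1 tape=#[1]00_   (Q,1)→(S,0,R)
state=S head=2 tape=#0[0]0_   (S,0)→(P,_,S)
state=P head=2 tape=#0[_]0_   (P,_)→(Q,1,S)
state=Q head=2 tape=#0[1]0_   (Q,1)→(S,0,R)
state=S head=3 tape=#00[0]_   (S,0)→(P,_,S)
state=P head=3 tape=#00[_]_   (P,_)→(Q,1,S)
state=Q head=3 tape=#00[1]_   (Q,1)→(S,0,R)
state=S head=4 tape=#000[_]   (S,_)→(R,#,S)
state=R head=4 tape=#000[#]   (R,#)→(R,#,L)
state=R head=3 tape=#00[0]#   (R,0)→(Q,0,S)
state=Q head=3 tape=#00[0]#   (Q,0)→(S,1,L)
state=S head=2 tape=#0[0]1#   (S,0)→(P,_,S)
state=P head=2 tape=#0[_]1#   (P,_)→(Q,1,S)
state=Q head=2 tape=#0[1]1#   (Q,1)→(S,0,R)
state=S head=3 tape=#00[1]#   (S,1)→(S,#,R)
state=S head=4 tape=#00#[#]
At halt the head is at cell 4.

4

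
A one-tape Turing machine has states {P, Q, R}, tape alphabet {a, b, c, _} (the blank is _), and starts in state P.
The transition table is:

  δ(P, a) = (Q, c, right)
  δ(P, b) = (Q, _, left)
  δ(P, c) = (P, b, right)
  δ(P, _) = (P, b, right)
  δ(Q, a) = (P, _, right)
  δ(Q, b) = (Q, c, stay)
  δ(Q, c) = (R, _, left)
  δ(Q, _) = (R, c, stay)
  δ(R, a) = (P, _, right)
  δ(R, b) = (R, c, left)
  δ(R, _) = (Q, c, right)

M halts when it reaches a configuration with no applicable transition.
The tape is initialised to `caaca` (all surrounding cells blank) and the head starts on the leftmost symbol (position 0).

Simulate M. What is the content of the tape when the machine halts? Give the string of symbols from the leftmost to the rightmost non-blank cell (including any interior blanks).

state=P head=0 tape=[c]aaca_   (P,c)→(P,b,right)
state=P head=1 tape=b[a]aca_   (P,a)→(Q,c,right)
state=Q head=2 tape=bc[a]ca_   (Q,a)→(P,_,right)
state=P head=3 tape=bc_[c]a_   (P,c)→(P,b,right)
state=P head=4 tape=bc_b[a]_   (P,a)→(Q,c,right)
state=Q head=5 tape=bc_bc[_]   (Q,_)→(R,c,stay)
state=R head=5 tape=bc_bc[c]
The non-blank tape span at halt is bc_bcc.

bc_bcc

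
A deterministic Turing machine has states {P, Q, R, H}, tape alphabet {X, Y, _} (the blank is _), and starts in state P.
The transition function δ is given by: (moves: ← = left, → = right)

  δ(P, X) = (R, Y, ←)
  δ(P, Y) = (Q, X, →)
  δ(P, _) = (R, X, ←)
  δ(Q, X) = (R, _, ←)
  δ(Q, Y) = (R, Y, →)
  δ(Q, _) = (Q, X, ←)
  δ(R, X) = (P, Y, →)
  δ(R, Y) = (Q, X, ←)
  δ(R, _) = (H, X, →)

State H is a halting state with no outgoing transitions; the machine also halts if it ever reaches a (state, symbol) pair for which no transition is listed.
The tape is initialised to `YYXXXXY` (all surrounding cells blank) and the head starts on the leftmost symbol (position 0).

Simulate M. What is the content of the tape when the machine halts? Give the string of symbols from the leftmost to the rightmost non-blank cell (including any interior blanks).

XYYYYXYX

state=P head=0 tape=[Y]YXXXXY__   (P,Y)→(Q,X,→)
state=Q head=1 tape=X[Y]XXXXY__   (Q,Y)→(R,Y,→)
state=R head=2 tape=XY[X]XXXY__   (R,X)→(P,Y,→)
state=P head=3 tape=XYY[X]XXY__   (P,X)→(R,Y,←)
state=R head=2 tape=XY[Y]YXXY__   (R,Y)→(Q,X,←)
state=Q head=1 tape=X[Y]XYXXY__   (Q,Y)→(R,Y,→)
state=R head=2 tape=XY[X]YXXY__   (R,X)→(P,Y,→)
state=P head=3 tape=XYY[Y]XXY__   (P,Y)→(Q,X,→)
state=Q head=4 tape=XYYX[X]XY__   (Q,X)→(R,_,←)
state=R head=3 tape=XYY[X]_XY__   (R,X)→(P,Y,→)
state=P head=4 tape=XYYY[_]XY__   (P,_)→(R,X,←)
state=R head=3 tape=XYY[Y]XXY__   (R,Y)→(Q,X,←)
state=Q head=2 tape=XY[Y]XXXY__   (Q,Y)→(R,Y,→)
state=R head=3 tape=XYY[X]XXY__   (R,X)→(P,Y,→)
state=P head=4 tape=XYYY[X]XY__   (P,X)→(R,Y,←)
state=R head=3 tape=XYY[Y]YXY__   (R,Y)→(Q,X,←)
state=Q head=2 tape=XY[Y]XYXY__   (Q,Y)→(R,Y,→)
state=R head=3 tape=XYY[X]YXY__   (R,X)→(P,Y,→)
state=P head=4 tape=XYYY[Y]XY__   (P,Y)→(Q,X,→)
state=Q head=5 tape=XYYYX[X]Y__   (Q,X)→(R,_,←)
state=R head=4 tape=XYYY[X]_Y__   (R,X)→(P,Y,→)
state=P head=5 tape=XYYYY[_]Y__   (P,_)→(R,X,←)
state=R head=4 tape=XYYY[Y]XY__   (R,Y)→(Q,X,←)
state=Q head=3 tape=XYY[Y]XXY__   (Q,Y)→(R,Y,→)
state=R head=4 tape=XYYY[X]XY__   (R,X)→(P,Y,→)
state=P head=5 tape=XYYYY[X]Y__   (P,X)→(R,Y,←)
state=R head=4 tape=XYYY[Y]YY__   (R,Y)→(Q,X,←)
state=Q head=3 tape=XYY[Y]XYY__   (Q,Y)→(R,Y,→)
state=R head=4 tape=XYYY[X]YY__   (R,X)→(P,Y,→)
state=P head=5 tape=XYYYY[Y]Y__   (P,Y)→(Q,X,→)
state=Q head=6 tape=XYYYYX[Y]__   (Q,Y)→(R,Y,→)
state=R head=7 tape=XYYYYXY[_]_   (R,_)→(H,X,→)
state=H head=8 tape=XYYYYXYX[_]
The non-blank tape span at halt is XYYYYXYX.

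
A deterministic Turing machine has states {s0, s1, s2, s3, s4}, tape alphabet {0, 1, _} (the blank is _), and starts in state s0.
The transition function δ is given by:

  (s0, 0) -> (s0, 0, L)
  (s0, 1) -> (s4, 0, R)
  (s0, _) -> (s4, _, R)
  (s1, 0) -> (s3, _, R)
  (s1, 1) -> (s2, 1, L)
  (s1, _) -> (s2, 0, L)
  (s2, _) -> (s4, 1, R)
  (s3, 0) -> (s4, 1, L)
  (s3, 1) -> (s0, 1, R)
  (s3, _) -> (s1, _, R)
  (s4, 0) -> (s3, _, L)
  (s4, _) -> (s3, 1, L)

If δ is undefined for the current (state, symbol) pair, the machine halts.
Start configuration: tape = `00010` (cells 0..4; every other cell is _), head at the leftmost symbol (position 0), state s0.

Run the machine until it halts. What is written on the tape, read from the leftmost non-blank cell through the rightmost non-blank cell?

s0 | _[0]0010   read 0 → write 0, move L, go to s0
s0 | [_]00010   read _ → write _, move R, go to s4
s4 | _[0]0010   read 0 → write _, move L, go to s3
s3 | [_]_0010   read _ → write _, move R, go to s1
s1 | _[_]0010   read _ → write 0, move L, go to s2
s2 | [_]00010   read _ → write 1, move R, go to s4
s4 | 1[0]0010   read 0 → write _, move L, go to s3
s3 | [1]_0010   read 1 → write 1, move R, go to s0
s0 | 1[_]0010   read _ → write _, move R, go to s4
s4 | 1_[0]010   read 0 → write _, move L, go to s3
s3 | 1[_]_010   read _ → write _, move R, go to s1
s1 | 1_[_]010   read _ → write 0, move L, go to s2
s2 | 1[_]0010   read _ → write 1, move R, go to s4
s4 | 11[0]010   read 0 → write _, move L, go to s3
s3 | 1[1]_010   read 1 → write 1, move R, go to s0
s0 | 11[_]010   read _ → write _, move R, go to s4
s4 | 11_[0]10   read 0 → write _, move L, go to s3
s3 | 11[_]_10   read _ → write _, move R, go to s1
s1 | 11_[_]10   read _ → write 0, move L, go to s2
s2 | 11[_]010   read _ → write 1, move R, go to s4
s4 | 111[0]10   read 0 → write _, move L, go to s3
s3 | 11[1]_10   read 1 → write 1, move R, go to s0
s0 | 111[_]10   read _ → write _, move R, go to s4
s4 | 111_[1]0
The non-blank tape span at halt is 111_10.

111_10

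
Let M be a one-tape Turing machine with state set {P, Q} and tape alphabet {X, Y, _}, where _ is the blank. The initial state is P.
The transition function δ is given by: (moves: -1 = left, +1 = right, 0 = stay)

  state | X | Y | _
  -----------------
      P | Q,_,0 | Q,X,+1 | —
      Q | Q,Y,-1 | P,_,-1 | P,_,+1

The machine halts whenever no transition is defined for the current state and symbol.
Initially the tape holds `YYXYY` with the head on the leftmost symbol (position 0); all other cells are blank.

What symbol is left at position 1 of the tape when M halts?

_

state=P head=0 tape=[Y]YXYY   (P,Y)→(Q,X,+1)
state=Q head=1 tape=X[Y]XYY   (Q,Y)→(P,_,-1)
state=P head=0 tape=[X]_XYY   (P,X)→(Q,_,0)
state=Q head=0 tape=[_]_XYY   (Q,_)→(P,_,+1)
state=P head=1 tape=_[_]XYY
Cell 1 holds _ when M halts.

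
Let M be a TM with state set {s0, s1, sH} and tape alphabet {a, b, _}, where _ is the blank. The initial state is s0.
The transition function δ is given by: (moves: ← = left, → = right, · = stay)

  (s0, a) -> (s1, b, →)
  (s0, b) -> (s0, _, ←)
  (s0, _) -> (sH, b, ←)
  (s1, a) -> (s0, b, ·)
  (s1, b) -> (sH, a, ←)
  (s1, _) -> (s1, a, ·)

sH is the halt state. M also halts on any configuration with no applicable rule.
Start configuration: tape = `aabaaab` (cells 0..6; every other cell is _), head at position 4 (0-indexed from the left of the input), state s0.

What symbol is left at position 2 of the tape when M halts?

s0 | __aaba[a]ab   read a → write b, move →, go to s1
s1 | __aabab[a]b   read a → write b, move ·, go to s0
s0 | __aabab[b]b   read b → write _, move ←, go to s0
s0 | __aaba[b]_b   read b → write _, move ←, go to s0
s0 | __aab[a]__b   read a → write b, move →, go to s1
s1 | __aabb[_]_b   read _ → write a, move ·, go to s1
s1 | __aabb[a]_b   read a → write b, move ·, go to s0
s0 | __aabb[b]_b   read b → write _, move ←, go to s0
s0 | __aab[b]__b   read b → write _, move ←, go to s0
s0 | __aa[b]___b   read b → write _, move ←, go to s0
s0 | __a[a]____b   read a → write b, move →, go to s1
s1 | __ab[_]___b   read _ → write a, move ·, go to s1
s1 | __ab[a]___b   read a → write b, move ·, go to s0
s0 | __ab[b]___b   read b → write _, move ←, go to s0
s0 | __a[b]____b   read b → write _, move ←, go to s0
s0 | __[a]_____b   read a → write b, move →, go to s1
s1 | __b[_]____b   read _ → write a, move ·, go to s1
s1 | __b[a]____b   read a → write b, move ·, go to s0
s0 | __b[b]____b   read b → write _, move ←, go to s0
s0 | __[b]_____b   read b → write _, move ←, go to s0
s0 | _[_]______b   read _ → write b, move ←, go to sH
sH | [_]b______b
Cell 2 holds _ when M halts.

_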